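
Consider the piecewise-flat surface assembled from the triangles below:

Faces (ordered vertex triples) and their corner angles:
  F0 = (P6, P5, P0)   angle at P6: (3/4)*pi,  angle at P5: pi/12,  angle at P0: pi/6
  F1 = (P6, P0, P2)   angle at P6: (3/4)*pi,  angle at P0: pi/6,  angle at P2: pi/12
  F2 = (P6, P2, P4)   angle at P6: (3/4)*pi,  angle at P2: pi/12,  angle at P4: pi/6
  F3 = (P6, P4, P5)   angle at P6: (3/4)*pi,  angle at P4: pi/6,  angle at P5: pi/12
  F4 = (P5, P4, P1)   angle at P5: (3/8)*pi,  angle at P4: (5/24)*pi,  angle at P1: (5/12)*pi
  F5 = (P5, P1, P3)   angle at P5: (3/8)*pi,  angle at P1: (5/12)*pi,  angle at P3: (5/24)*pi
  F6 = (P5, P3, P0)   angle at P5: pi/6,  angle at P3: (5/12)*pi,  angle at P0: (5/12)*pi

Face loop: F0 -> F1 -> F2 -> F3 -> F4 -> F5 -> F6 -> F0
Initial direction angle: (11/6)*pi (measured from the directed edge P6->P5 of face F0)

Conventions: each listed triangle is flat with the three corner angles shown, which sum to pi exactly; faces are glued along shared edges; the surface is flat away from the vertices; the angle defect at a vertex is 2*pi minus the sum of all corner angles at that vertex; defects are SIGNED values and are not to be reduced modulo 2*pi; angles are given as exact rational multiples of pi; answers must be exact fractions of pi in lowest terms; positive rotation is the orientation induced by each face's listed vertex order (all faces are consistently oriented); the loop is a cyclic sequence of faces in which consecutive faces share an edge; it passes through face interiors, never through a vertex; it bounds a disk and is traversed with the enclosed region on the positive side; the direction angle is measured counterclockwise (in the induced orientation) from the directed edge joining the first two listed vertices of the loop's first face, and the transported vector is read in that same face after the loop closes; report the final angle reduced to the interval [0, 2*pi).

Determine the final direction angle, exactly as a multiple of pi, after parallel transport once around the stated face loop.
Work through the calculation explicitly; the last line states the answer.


enclosed vertex P5: corner angles sum to (13/12)*pi, defect = 2*pi - (13/12)*pi = (11/12)*pi
enclosed vertex P6: corner angles sum to 3*pi, defect = 2*pi - 3*pi = -pi
adding the enclosed defects to the starting angle (mod 2*pi, induced orientation) gives the holonomy
final angle = (11/6)*pi - pi/12 = (7/4)*pi (mod 2*pi)

Answer: final direction angle = (7/4)*pi


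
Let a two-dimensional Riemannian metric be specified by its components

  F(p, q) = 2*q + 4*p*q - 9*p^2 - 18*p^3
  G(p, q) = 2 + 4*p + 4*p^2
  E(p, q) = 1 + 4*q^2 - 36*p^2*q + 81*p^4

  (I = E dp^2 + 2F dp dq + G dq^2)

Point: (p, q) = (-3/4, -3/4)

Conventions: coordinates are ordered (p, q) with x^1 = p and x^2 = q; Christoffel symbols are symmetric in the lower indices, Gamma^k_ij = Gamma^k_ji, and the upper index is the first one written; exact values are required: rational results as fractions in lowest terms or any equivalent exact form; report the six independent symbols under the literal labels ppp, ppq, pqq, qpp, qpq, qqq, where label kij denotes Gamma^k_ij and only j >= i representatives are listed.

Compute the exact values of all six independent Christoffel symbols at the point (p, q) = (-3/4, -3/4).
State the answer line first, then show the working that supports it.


Answer: Gamma_ppp = -4536/2269, Gamma_ppq = -672/2269, Gamma_pqq = 0, Gamma_qpp = -1728/11345, Gamma_qpq = -256/11345, Gamma_qqq = 0

E = 11281/256, F = 105/32, G = 5/4 at the point
E_p = -2835/16, E_q = -105/4, F_p = -159/8, F_q = -1, G_p = -2, G_q = 0
EG - F^2 = 11345/256;  g^inv = (256/11345) * [[5/4, -105/32], [-105/32, 11281/256]]
first-kind symbols [ij,l] = (1/2)(d_i g_jl + d_j g_il - d_l g_ij): [pp,p] = E_p/2 = -2835/32, [pp,q] = F_p - E_q/2 = -27/4, [pq,p] = E_q/2 = -105/8, [pq,q] = G_p/2 = -1, [qq,p] = F_q - G_p/2 = 0, [qq,q] = G_q/2 = 0
Gamma^p_ij = (G*[ij,p] - F*[ij,q])/(EG - F^2), Gamma^q_ij = (E*[ij,q] - F*[ij,p])/(EG - F^2)


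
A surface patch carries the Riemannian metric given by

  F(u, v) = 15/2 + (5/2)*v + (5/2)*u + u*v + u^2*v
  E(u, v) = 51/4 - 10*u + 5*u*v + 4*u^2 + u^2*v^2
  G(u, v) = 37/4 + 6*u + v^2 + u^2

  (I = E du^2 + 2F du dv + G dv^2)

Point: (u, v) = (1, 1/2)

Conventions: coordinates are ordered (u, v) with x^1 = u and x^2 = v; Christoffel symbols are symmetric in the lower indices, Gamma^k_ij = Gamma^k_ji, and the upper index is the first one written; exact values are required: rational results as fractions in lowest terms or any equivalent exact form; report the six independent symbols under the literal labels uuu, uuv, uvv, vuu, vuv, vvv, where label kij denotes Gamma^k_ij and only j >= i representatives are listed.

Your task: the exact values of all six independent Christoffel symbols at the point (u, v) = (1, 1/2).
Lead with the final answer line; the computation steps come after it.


Answer: Gamma_uuu = -64/107, Gamma_uuv = 8/107, Gamma_uvv = 34/107, Gamma_vuu = 54/107, Gamma_vuv = 20/107, Gamma_vvv = -22/107

E = 19/2, F = 49/4, G = 33/2 at the point
E_u = 1, E_v = 6, F_u = 4, F_v = 9/2, G_u = 8, G_v = 1
EG - F^2 = 107/16;  g^inv = (16/107) * [[33/2, -49/4], [-49/4, 19/2]]
first-kind symbols [ij,l] = (1/2)(d_i g_jl + d_j g_il - d_l g_ij): [uu,u] = E_u/2 = 1/2, [uu,v] = F_u - E_v/2 = 1, [uv,u] = E_v/2 = 3, [uv,v] = G_u/2 = 4, [vv,u] = F_v - G_u/2 = 1/2, [vv,v] = G_v/2 = 1/2
Gamma^u_ij = (G*[ij,u] - F*[ij,v])/(EG - F^2), Gamma^v_ij = (E*[ij,v] - F*[ij,u])/(EG - F^2)


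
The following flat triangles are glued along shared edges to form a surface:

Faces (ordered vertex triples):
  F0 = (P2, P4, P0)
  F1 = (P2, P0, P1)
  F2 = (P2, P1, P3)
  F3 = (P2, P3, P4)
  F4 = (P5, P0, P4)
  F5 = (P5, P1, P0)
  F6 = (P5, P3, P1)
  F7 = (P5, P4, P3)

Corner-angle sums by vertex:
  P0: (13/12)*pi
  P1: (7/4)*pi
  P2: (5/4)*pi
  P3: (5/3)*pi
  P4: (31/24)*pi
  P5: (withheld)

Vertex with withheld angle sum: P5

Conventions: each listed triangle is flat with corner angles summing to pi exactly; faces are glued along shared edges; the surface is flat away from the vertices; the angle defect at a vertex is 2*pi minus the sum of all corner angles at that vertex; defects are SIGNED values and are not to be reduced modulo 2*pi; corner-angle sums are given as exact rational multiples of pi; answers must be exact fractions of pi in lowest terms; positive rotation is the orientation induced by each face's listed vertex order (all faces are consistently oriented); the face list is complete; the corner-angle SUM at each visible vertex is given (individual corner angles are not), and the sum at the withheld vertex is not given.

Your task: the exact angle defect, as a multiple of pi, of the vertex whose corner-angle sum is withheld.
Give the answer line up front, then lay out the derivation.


Answer: defect(P5) = (25/24)*pi

V = 6, E = 12, F = 8; chi = V - E + F = 2
Gauss-Bonnet: total defect = 2*pi*chi = 4*pi; visible defects sum to (71/24)*pi


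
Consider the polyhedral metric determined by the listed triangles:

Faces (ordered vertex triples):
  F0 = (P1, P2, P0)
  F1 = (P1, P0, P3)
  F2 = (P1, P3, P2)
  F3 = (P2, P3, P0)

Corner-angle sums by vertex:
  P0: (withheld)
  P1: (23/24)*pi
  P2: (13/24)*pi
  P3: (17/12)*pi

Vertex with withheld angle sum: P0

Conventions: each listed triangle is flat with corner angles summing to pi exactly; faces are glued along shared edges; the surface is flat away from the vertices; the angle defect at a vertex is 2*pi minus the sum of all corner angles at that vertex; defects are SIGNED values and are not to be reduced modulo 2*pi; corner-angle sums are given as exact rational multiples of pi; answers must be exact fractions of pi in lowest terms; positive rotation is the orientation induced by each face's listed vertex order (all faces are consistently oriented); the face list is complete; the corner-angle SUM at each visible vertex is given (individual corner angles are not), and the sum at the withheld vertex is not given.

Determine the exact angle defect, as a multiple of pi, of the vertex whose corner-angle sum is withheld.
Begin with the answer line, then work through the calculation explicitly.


Answer: defect(P0) = (11/12)*pi

V = 4, E = 6, F = 4; chi = V - E + F = 2
Gauss-Bonnet: total defect = 2*pi*chi = 4*pi; visible defects sum to (37/12)*pi


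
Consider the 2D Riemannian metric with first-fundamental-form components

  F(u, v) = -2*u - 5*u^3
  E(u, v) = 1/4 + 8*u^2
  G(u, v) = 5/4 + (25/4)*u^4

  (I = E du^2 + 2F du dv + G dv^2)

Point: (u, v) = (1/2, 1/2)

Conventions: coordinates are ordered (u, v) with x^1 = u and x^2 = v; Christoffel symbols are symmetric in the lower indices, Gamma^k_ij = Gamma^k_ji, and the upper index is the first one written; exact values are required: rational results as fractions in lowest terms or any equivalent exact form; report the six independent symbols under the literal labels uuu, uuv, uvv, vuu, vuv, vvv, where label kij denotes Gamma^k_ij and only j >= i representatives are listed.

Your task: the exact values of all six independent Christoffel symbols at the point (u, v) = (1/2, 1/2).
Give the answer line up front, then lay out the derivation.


Answer: Gamma_uuu = -712/269, Gamma_uuv = 650/269, Gamma_uvv = -2625/1076, Gamma_vuu = -1648/269, Gamma_vuv = 900/269, Gamma_vvv = -650/269

E = 9/4, F = -13/8, G = 105/64 at the point
E_u = 8, E_v = 0, F_u = -23/4, F_v = 0, G_u = 25/8, G_v = 0
EG - F^2 = 269/256;  g^inv = (256/269) * [[105/64, 13/8], [13/8, 9/4]]
first-kind symbols [ij,l] = (1/2)(d_i g_jl + d_j g_il - d_l g_ij): [uu,u] = E_u/2 = 4, [uu,v] = F_u - E_v/2 = -23/4, [uv,u] = E_v/2 = 0, [uv,v] = G_u/2 = 25/16, [vv,u] = F_v - G_u/2 = -25/16, [vv,v] = G_v/2 = 0
Gamma^u_ij = (G*[ij,u] - F*[ij,v])/(EG - F^2), Gamma^v_ij = (E*[ij,v] - F*[ij,u])/(EG - F^2)


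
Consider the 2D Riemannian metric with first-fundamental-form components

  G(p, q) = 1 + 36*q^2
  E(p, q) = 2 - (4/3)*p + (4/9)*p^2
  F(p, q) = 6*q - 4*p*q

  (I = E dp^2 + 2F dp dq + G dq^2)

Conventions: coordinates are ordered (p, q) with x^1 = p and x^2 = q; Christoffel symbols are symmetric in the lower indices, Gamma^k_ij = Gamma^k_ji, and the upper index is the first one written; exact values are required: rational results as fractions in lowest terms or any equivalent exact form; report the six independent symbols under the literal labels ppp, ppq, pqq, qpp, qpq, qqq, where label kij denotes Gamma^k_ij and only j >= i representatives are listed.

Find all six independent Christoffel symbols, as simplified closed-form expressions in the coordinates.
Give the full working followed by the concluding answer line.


E = 2 - (4/3)*p + (4/9)*p^2; F = 6*q - 4*p*q; G = 1 + 36*q^2
Gamma^k_ij = (1/2) g^{kl} (d_i g_jl + d_j g_il - d_l g_ij), with g^inv = (1/(EG-F^2)) [[G, -F], [-F, E]]
first partials: E_p = -4/3 + (8/9)*p, E_q = 0, F_p = -4*q, F_q = 6 - 4*p, G_p = 0, G_q = 72*q
D = EG - F^2 = 2 - (4/3)*p + 36*q^2 + (4/9)*p^2
expanded: Gamma^p_pp = (G E_p - 2F F_p + F E_q)/(2D), Gamma^p_pq = (G E_q - F G_p)/(2D), Gamma^p_qq = (2G F_q - G G_p - F G_q)/(2D), Gamma^q_pp = (2E F_p - E E_q - F E_p)/(2D), Gamma^q_pq = (E G_p - F E_q)/(2D), Gamma^q_qq = (E G_q - 2F F_q + F G_p)/(2D); substitute and cancel common factors

Answer: Gamma_ppp = (2*p - 3)/(2*p^2 - 6*p + 162*q^2 + 9), Gamma_ppq = 0, Gamma_pqq = (27 - 18*p)/(2*p^2 - 6*p + 162*q^2 + 9), Gamma_qpp = -18*q/(2*p^2 - 6*p + 162*q^2 + 9), Gamma_qpq = 0, Gamma_qqq = 162*q/(2*p^2 - 6*p + 162*q^2 + 9)


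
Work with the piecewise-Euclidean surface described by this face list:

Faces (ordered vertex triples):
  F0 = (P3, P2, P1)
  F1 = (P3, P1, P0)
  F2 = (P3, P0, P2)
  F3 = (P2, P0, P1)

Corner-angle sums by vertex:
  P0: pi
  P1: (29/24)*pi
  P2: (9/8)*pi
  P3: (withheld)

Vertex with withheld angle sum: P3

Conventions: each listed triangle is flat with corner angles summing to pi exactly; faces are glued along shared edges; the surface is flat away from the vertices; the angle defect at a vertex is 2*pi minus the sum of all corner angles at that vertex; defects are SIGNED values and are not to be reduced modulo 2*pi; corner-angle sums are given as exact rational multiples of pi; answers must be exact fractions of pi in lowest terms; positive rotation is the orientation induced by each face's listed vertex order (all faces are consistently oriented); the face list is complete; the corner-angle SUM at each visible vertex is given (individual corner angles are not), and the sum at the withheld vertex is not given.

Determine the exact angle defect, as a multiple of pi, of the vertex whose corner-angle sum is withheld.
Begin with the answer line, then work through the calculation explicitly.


Answer: defect(P3) = (4/3)*pi

V = 4, E = 6, F = 4; chi = V - E + F = 2
Gauss-Bonnet: total defect = 2*pi*chi = 4*pi; visible defects sum to (8/3)*pi


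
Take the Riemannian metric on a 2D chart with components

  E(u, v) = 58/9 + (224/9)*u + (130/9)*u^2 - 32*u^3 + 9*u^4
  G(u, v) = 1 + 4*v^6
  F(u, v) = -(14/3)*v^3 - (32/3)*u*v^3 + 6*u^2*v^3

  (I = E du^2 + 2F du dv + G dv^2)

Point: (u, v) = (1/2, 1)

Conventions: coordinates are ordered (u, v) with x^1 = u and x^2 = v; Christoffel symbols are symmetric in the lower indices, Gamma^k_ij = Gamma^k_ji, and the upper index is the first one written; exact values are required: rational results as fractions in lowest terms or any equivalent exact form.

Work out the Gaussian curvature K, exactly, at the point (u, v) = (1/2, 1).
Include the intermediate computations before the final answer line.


E = 305/16, F = -17/2, G = 5, EG - F^2 = 369/16 at the point
E_u = 119/6, E_v = 0, F_u = -14/3, F_v = -51/2, G_u = 0, G_v = 24
E_vv = 0, F_uv = -14, G_uu = 0
Evaluate Brioschi's two determinant matrices M1, M2 and divide by (EG - F^2)^2.
M1 = [[-E_vv/2 + F_uv - G_uu/2, E_u/2, F_u - E_v/2], [F_v - G_u/2, E, F], [G_v/2, F, G]] = [[-14, 119/12, -14/3], [-51/2, 305/16, -17/2], [12, -17/2, 5]]; det M1 = -14
M2 = [[0, E_v/2, G_u/2], [E_v/2, E, F], [G_u/2, F, G]] = [[0, 0, 0], [0, 305/16, -17/2], [0, -17/2, 5]]; det M2 = 0
det M1 - det M2 = -14; K = -14 / (369/16)^2 = -3584/136161

Answer: K = -3584/136161


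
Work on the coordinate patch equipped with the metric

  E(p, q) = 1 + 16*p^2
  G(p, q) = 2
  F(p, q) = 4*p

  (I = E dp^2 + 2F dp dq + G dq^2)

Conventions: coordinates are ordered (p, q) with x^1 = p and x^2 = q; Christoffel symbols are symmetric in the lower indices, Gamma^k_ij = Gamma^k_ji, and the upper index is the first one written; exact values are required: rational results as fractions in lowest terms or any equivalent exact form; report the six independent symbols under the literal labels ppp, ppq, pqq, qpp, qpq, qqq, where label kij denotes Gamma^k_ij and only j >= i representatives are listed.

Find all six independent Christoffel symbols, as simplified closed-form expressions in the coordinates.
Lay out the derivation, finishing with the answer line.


E = 1 + 16*p^2; F = 4*p; G = 2
Gamma^k_ij = (1/2) g^{kl} (d_i g_jl + d_j g_il - d_l g_ij), with g^inv = (1/(EG-F^2)) [[G, -F], [-F, E]]
first partials: E_p = 32*p, E_q = 0, F_p = 4, F_q = 0, G_p = 0, G_q = 0
D = EG - F^2 = 2 + 16*p^2
expanded: Gamma^p_pp = (G E_p - 2F F_p + F E_q)/(2D), Gamma^p_pq = (G E_q - F G_p)/(2D), Gamma^p_qq = (2G F_q - G G_p - F G_q)/(2D), Gamma^q_pp = (2E F_p - E E_q - F E_p)/(2D), Gamma^q_pq = (E G_p - F E_q)/(2D), Gamma^q_qq = (E G_q - 2F F_q + F G_p)/(2D); substitute and cancel common factors

Answer: Gamma_ppp = 8*p/(8*p^2 + 1), Gamma_ppq = 0, Gamma_pqq = 0, Gamma_qpp = 2/(8*p^2 + 1), Gamma_qpq = 0, Gamma_qqq = 0


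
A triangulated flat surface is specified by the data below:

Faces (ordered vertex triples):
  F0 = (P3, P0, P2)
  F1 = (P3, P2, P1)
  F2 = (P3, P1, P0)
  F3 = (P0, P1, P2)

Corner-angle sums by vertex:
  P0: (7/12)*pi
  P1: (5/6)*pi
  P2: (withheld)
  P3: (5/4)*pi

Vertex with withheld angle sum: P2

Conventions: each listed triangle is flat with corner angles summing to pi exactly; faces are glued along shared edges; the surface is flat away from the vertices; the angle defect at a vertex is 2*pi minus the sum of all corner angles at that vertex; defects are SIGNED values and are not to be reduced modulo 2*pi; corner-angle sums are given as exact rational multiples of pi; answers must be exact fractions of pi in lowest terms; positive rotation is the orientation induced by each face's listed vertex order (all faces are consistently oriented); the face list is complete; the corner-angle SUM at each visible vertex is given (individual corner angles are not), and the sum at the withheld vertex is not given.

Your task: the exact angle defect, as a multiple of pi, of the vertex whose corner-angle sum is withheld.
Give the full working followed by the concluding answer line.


V = 4, E = 6, F = 4; chi = V - E + F = 2
Gauss-Bonnet: total defect = 2*pi*chi = 4*pi; visible defects sum to (10/3)*pi

Answer: defect(P2) = (2/3)*pi


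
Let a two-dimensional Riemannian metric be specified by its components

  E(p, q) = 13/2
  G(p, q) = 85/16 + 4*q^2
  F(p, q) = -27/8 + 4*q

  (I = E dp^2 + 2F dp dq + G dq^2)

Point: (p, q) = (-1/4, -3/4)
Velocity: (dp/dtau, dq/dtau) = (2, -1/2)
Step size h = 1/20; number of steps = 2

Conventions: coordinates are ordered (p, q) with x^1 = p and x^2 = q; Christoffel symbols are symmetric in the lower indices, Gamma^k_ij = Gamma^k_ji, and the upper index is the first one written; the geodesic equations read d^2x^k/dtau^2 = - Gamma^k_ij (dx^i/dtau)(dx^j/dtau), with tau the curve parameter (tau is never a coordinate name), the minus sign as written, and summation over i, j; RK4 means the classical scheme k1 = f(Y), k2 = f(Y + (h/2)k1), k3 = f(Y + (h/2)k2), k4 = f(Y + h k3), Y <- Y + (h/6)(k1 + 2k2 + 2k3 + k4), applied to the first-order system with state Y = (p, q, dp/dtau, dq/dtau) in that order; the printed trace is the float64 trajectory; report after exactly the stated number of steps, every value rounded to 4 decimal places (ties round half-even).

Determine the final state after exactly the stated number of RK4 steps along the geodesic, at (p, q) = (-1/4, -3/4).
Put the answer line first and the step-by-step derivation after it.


Answer: p = -0.0517, q = -0.8009, dp/dtau = 1.9660, dq/dtau = -0.5181

f(Y) = (dp/dtau, dq/dtau, -Gamma^p_ij Y'^i Y'^j, -Gamma^q_ij Y'^i Y'^j) with the Gammas evaluated at the stage position; h = 0.050000; intermediate values shown to 6 dp
step 0: p = -0.2500, q = -0.7500, dp/dtau = 2.0000, dq/dtau = -0.5000
step 1:
  k1: at (p, q) = (-0.250000, -0.750000), (dp/dtau, dq/dtau) = (2.000000, -0.500000); Gamma_ppp = 0.000000, Gamma_ppq = 0.000000, Gamma_pqq = 1.306422, Gamma_qpp = 0.000000, Gamma_qpq = 0.000000, Gamma_qqq = 0.704587; k1 = (2.000000, -0.500000, -0.326606, -0.176147)
  k2: at (p, q) = (-0.200000, -0.762500), (dp/dtau, dq/dtau) = (1.991835, -0.504404); Gamma_ppp = 0.000000, Gamma_ppq = 0.000000, Gamma_pqq = 1.309430, Gamma_qpp = 0.000000, Gamma_qpq = 0.000000, Gamma_qqq = 0.702148; k2 = (1.991835, -0.504404, -0.333149, -0.178643)
  k3: at (p, q) = (-0.200204, -0.762610), (dp/dtau, dq/dtau) = (1.991671, -0.504466); Gamma_ppp = 0.000000, Gamma_ppq = 0.000000, Gamma_pqq = 1.309455, Gamma_qpp = 0.000000, Gamma_qpq = 0.000000, Gamma_qqq = 0.702124; k3 = (1.991671, -0.504466, -0.333238, -0.178681)
  k4: at (p, q) = (-0.150416, -0.775223), (dp/dtau, dq/dtau) = (1.983338, -0.508934); Gamma_ppp = 0.000000, Gamma_ppq = 0.000000, Gamma_pqq = 1.312092, Gamma_qpp = 0.000000, Gamma_qpq = 0.000000, Gamma_qqq = 0.699301; k4 = (1.983338, -0.508934, -0.339850, -0.181129)
  Y <- Y + (h/6)(k1 + 2k2 + 2k3 + k4): p = -0.1504, q = -0.7752, dp/dtau = 1.9833, dq/dtau = -0.5089
step 2:
  k1: at (p, q) = (-0.150414, -0.775222), (dp/dtau, dq/dtau) = (1.983340, -0.508933); Gamma_ppp = 0.000000, Gamma_ppq = 0.000000, Gamma_pqq = 1.312092, Gamma_qpp = 0.000000, Gamma_qpq = 0.000000, Gamma_qqq = 0.699301; k1 = (1.983340, -0.508933, -0.339848, -0.181128)
  k2: at (p, q) = (-0.100830, -0.787946), (dp/dtau, dq/dtau) = (1.974844, -0.513461); Gamma_ppp = 0.000000, Gamma_ppq = 0.000000, Gamma_pqq = 1.314323, Gamma_qpp = 0.000000, Gamma_qpq = 0.000000, Gamma_qqq = 0.696070; k2 = (1.974844, -0.513461, -0.346511, -0.183513)
  k3: at (p, q) = (-0.101043, -0.788059), (dp/dtau, dq/dtau) = (1.974677, -0.513521); Gamma_ppp = 0.000000, Gamma_ppq = 0.000000, Gamma_pqq = 1.314341, Gamma_qpp = 0.000000, Gamma_qpq = 0.000000, Gamma_qqq = 0.696040; k3 = (1.974677, -0.513521, -0.346596, -0.183548)
  k4: at (p, q) = (-0.051680, -0.800898), (dp/dtau, dq/dtau) = (1.966010, -0.518110); Gamma_ppp = 0.000000, Gamma_ppq = 0.000000, Gamma_pqq = 1.316127, Gamma_qpp = 0.000000, Gamma_qpq = 0.000000, Gamma_qqq = 0.692370; k4 = (1.966010, -0.518110, -0.353298, -0.185859)
  Y <- Y + (h/6)(k1 + 2k2 + 2k3 + k4): p = -0.0517, q = -0.8009, dp/dtau = 1.9660, dq/dtau = -0.5181


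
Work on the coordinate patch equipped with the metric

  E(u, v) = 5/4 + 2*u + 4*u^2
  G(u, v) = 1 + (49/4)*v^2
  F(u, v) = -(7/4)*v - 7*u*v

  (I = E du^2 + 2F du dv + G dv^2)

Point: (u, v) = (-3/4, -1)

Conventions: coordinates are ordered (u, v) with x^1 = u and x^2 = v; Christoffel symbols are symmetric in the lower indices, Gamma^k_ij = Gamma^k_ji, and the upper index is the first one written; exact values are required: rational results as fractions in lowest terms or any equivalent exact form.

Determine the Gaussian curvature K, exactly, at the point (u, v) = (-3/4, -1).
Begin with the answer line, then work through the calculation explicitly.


Answer: K = -112/3249

E = 2, F = -7/2, G = 53/4, EG - F^2 = 57/4 at the point
E_u = -4, E_v = 0, F_u = 7, F_v = 7/2, G_u = 0, G_v = -49/2
E_vv = 0, F_uv = -7, G_uu = 0
Brioschi: K = (det M1 - det M2) / (EG - F^2)^2 with the standard first/second-derivative matrices M1, M2.
M1 = [[-E_vv/2 + F_uv - G_uu/2, E_u/2, F_u - E_v/2], [F_v - G_u/2, E, F], [G_v/2, F, G]] = [[-7, -2, 7], [7/2, 2, -7/2], [-49/4, -7/2, 53/4]]; det M1 = -7
M2 = [[0, E_v/2, G_u/2], [E_v/2, E, F], [G_u/2, F, G]] = [[0, 0, 0], [0, 2, -7/2], [0, -7/2, 53/4]]; det M2 = 0
det M1 - det M2 = -7; K = -7 / (57/4)^2 = -112/3249


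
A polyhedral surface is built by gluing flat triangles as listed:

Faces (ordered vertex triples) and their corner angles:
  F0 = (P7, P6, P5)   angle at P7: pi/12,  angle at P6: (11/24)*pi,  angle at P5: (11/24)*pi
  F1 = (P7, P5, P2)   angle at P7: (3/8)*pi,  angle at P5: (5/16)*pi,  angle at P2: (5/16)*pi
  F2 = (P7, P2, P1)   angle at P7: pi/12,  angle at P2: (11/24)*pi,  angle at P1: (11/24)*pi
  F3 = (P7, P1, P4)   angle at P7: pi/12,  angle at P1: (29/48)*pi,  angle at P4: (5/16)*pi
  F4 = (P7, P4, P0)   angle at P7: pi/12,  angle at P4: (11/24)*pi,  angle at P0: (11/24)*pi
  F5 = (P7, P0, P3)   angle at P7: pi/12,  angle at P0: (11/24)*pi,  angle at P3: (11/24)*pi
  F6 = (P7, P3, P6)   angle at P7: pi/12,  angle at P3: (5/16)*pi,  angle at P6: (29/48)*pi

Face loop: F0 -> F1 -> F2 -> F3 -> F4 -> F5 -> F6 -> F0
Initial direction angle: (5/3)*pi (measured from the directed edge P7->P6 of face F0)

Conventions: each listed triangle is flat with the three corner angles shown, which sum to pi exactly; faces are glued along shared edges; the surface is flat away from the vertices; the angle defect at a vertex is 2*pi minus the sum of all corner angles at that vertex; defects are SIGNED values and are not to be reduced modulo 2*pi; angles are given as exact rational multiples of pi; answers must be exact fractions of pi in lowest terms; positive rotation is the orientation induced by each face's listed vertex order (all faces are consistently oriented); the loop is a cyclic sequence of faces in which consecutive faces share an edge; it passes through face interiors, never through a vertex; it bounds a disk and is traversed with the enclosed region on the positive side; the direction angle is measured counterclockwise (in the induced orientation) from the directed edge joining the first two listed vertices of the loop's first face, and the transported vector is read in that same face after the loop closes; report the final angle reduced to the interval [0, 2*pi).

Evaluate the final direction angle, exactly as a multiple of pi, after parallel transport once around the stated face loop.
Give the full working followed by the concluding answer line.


enclosed vertex P7: corner angles sum to (7/8)*pi, defect = 2*pi - (7/8)*pi = (9/8)*pi
by Gauss-Bonnet the loop rotates the vector by the enclosed defect sum (positive orientation, mod 2*pi)
final angle = (5/3)*pi + (9/8)*pi = (19/24)*pi (mod 2*pi)

Answer: final direction angle = (19/24)*pi


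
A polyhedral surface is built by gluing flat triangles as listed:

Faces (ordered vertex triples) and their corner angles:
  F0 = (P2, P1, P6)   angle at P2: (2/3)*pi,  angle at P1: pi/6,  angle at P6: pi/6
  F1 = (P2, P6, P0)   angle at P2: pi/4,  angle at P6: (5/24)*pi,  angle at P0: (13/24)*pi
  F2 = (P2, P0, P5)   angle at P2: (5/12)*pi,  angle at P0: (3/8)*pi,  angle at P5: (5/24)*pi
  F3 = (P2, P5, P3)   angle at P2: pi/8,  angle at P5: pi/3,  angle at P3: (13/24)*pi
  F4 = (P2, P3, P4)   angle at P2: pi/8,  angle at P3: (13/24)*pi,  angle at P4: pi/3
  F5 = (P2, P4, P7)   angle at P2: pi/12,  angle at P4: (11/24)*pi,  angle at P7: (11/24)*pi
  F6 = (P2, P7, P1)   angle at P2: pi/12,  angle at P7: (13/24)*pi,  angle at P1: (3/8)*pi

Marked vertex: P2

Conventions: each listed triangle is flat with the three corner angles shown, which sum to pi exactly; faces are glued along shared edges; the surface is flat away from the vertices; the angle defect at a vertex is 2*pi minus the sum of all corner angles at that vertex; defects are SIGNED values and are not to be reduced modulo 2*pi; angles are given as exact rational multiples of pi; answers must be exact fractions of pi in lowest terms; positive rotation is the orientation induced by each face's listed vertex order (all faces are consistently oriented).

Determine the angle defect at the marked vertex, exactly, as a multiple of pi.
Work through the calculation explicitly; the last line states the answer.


Sum of corner angles at P2: (7/4)*pi
defect = 2*pi - (7/4)*pi

Answer: defect(P2) = pi/4


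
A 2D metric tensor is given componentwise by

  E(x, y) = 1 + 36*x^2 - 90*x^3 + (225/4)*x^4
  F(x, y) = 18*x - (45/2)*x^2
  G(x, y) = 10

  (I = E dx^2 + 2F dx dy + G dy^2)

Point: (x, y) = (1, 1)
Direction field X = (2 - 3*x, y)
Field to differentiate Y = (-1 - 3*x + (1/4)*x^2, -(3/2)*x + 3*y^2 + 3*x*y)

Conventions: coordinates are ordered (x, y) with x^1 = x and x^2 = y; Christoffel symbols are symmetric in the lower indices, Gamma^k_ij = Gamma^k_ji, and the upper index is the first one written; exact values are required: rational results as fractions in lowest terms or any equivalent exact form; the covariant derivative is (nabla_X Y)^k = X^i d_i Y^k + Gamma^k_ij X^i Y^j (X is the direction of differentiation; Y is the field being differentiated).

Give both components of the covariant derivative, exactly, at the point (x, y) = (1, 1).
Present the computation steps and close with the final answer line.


E = 13/4, F = -9/2, G = 10 at the point
E_x = 27, E_y = 0, F_x = -27, F_y = 0, G_x = 0, G_y = 0
EG - F^2 = 49/4;  g^inv = (4/49) * [[10, 9/2], [9/2, 13/4]]
first-kind symbols [ij,l] = (1/2)(d_i g_jl + d_j g_il - d_l g_ij): [xx,x] = E_x/2 = 27/2, [xx,y] = F_x - E_y/2 = -27, [xy,x] = E_y/2 = 0, [xy,y] = G_x/2 = 0, [yy,x] = F_y - G_x/2 = 0, [yy,y] = G_y/2 = 0
Gamma^x_ij = (G*[ij,x] - F*[ij,y])/(EG - F^2), Gamma^y_ij = (E*[ij,y] - F*[ij,x])/(EG - F^2)
Gamma_xxx = 54/49, Gamma_xxy = 0, Gamma_xyy = 0, Gamma_yxx = -108/49, Gamma_yxy = 0, Gamma_yyy = 0
X = (-1, 1), Y = (-15/4, 9/2) at the point

Answer: (nabla_X Y)^x = 325/49, (nabla_X Y)^y = -75/98


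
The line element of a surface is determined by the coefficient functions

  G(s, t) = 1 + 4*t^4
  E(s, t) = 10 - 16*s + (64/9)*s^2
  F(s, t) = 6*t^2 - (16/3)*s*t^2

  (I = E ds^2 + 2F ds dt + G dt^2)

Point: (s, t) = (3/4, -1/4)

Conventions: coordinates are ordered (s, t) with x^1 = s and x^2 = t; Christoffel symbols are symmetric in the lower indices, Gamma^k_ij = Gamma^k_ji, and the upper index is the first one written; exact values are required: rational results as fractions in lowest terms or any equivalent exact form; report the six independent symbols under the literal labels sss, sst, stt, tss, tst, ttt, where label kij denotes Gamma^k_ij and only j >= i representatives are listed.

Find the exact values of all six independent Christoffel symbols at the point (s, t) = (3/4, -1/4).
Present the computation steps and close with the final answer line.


E = 2, F = 1/8, G = 65/64 at the point
E_s = -16/3, E_t = 0, F_s = -1/3, F_t = -1, G_s = 0, G_t = -1/4
EG - F^2 = 129/64;  g^inv = (64/129) * [[65/64, -1/8], [-1/8, 2]]
first-kind symbols [ij,l] = (1/2)(d_i g_jl + d_j g_il - d_l g_ij): [ss,s] = E_s/2 = -8/3, [ss,t] = F_s - E_t/2 = -1/3, [st,s] = E_t/2 = 0, [st,t] = G_s/2 = 0, [tt,s] = F_t - G_s/2 = -1, [tt,t] = G_t/2 = -1/8
Gamma^s_ij = (G*[ij,s] - F*[ij,t])/(EG - F^2), Gamma^t_ij = (E*[ij,t] - F*[ij,s])/(EG - F^2)

Answer: Gamma_sss = -512/387, Gamma_sst = 0, Gamma_stt = -64/129, Gamma_tss = -64/387, Gamma_tst = 0, Gamma_ttt = -8/129


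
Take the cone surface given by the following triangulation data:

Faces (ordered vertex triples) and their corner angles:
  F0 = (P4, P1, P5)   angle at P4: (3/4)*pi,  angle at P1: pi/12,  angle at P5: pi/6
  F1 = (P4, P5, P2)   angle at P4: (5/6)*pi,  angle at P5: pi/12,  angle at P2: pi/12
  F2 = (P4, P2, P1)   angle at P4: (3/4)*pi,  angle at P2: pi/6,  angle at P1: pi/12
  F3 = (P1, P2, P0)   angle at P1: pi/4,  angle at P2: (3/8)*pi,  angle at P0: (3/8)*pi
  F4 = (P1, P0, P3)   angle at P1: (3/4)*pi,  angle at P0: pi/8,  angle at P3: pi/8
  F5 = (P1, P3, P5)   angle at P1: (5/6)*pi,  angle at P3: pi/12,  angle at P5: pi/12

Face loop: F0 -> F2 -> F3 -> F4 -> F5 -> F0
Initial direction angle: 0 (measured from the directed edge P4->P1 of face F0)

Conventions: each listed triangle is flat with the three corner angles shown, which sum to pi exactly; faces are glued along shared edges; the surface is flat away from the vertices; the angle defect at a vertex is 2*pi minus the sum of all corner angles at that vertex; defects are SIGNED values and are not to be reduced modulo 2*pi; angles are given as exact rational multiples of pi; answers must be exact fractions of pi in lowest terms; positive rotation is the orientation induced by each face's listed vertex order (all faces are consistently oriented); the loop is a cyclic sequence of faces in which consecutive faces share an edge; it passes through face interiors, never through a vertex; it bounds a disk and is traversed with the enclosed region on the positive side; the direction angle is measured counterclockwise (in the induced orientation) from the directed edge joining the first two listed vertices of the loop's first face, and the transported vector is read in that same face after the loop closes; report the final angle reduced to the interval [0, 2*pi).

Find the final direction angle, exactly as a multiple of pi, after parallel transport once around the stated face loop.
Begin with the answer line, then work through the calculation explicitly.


Answer: final direction angle = 0

enclosed vertex P1: corner angles sum to 2*pi, defect = 2*pi - 2*pi = 0
transport around the loop rotates by the sum of enclosed defects; add to the initial angle mod 2*pi
final angle = 0 + 0 = 0 (mod 2*pi)


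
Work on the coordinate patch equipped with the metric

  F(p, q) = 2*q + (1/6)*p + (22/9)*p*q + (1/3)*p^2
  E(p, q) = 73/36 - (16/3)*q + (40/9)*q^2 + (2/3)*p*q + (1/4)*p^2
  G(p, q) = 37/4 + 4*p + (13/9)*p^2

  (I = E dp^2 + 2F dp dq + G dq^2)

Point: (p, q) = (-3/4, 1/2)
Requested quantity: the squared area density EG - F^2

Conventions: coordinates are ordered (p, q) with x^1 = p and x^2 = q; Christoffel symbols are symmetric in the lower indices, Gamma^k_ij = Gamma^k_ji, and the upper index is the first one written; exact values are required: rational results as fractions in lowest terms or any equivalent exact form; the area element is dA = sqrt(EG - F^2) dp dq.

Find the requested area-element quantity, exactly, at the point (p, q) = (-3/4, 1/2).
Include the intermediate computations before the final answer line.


E = 209/576, F = 7/48, G = 113/16; EG - F^2 = 7807/3072

Answer: EG - F^2 = 7807/3072


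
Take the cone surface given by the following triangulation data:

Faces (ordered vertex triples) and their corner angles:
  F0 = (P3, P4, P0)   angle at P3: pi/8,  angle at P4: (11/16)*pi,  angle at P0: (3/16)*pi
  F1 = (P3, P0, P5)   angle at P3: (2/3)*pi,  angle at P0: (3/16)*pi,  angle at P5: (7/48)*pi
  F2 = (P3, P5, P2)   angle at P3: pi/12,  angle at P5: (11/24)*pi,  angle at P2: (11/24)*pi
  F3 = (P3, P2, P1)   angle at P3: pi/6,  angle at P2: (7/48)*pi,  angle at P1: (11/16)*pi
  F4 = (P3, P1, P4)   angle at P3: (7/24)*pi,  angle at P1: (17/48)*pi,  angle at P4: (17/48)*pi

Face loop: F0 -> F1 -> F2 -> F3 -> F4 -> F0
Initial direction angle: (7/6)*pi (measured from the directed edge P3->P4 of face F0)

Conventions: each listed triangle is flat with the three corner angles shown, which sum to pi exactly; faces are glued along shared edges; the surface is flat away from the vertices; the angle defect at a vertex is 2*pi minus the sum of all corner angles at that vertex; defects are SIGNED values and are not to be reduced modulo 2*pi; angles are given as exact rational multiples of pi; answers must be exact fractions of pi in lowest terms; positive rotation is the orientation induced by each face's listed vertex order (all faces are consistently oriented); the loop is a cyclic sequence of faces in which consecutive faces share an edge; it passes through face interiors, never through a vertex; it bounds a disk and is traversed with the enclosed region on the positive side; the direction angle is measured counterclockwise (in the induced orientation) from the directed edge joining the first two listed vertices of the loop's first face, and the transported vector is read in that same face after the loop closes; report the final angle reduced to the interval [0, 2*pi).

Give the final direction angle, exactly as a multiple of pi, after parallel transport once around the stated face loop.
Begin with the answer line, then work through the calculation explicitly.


Answer: final direction angle = (11/6)*pi

enclosed vertex P3: corner angles sum to (4/3)*pi, defect = 2*pi - (4/3)*pi = (2/3)*pi
adding the enclosed defects to the starting angle (mod 2*pi, induced orientation) gives the holonomy
final angle = (7/6)*pi + (2/3)*pi = (11/6)*pi (mod 2*pi)


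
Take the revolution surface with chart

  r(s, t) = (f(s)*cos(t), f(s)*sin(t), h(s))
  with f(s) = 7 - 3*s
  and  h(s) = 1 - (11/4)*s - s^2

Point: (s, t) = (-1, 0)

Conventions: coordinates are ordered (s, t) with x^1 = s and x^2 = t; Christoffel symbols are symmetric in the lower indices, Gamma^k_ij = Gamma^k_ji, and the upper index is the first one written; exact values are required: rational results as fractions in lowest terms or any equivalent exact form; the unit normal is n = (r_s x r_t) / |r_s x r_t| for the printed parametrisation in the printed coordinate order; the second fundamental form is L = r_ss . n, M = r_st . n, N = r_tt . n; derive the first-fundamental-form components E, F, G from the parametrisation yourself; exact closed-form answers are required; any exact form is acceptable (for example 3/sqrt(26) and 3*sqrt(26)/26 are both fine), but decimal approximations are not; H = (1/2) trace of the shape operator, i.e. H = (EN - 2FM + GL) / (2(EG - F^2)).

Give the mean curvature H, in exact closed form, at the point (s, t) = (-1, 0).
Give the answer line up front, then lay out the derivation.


Answer: H = 1127*sqrt(17)/52020

f = 10, f' = -3, f'' = 0, h' = -3/4, h'' = -2
E = 153/16, F = 0, G = 100; answer radicand W^2 = 153/16
unnormalised second-form numerators: l = 6, m = 0, n = -15/2; L = l/sqrt(153/16), and similarly M = m/sqrt(W^2), N = n/sqrt(W^2)
H = (E*n - 2*F*m + G*l) / (2*(EG - F^2)*sqrt(W^2)); E*n - 2*F*m + G*l = 16905/32, EG - F^2 = 3825/4, so H = (1127/4080)/sqrt(153/16)


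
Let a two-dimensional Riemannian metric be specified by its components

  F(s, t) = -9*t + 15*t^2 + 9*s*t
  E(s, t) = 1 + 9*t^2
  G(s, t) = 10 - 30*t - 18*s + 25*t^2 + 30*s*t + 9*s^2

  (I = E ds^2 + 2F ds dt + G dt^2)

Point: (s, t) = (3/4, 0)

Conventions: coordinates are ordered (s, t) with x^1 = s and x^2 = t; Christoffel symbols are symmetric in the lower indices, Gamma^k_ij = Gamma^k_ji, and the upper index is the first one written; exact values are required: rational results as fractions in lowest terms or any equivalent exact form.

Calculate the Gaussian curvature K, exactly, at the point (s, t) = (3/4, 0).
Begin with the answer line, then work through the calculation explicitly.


Answer: K = -2304/625

E = 1, F = 0, G = 25/16, EG - F^2 = 25/16 at the point
E_s = 0, E_t = 0, F_s = 0, F_t = -9/4, G_s = -9/2, G_t = -15/2
E_tt = 18, F_st = 9, G_ss = 18
Using the Brioschi determinant formula for K from the metric derivatives:
M1 = [[-E_tt/2 + F_st - G_ss/2, E_s/2, F_s - E_t/2], [F_t - G_s/2, E, F], [G_t/2, F, G]] = [[-9, 0, 0], [0, 1, 0], [-15/4, 0, 25/16]]; det M1 = -225/16
M2 = [[0, E_t/2, G_s/2], [E_t/2, E, F], [G_s/2, F, G]] = [[0, 0, -9/4], [0, 1, 0], [-9/4, 0, 25/16]]; det M2 = -81/16
det M1 - det M2 = -9; K = -9 / (25/16)^2 = -2304/625


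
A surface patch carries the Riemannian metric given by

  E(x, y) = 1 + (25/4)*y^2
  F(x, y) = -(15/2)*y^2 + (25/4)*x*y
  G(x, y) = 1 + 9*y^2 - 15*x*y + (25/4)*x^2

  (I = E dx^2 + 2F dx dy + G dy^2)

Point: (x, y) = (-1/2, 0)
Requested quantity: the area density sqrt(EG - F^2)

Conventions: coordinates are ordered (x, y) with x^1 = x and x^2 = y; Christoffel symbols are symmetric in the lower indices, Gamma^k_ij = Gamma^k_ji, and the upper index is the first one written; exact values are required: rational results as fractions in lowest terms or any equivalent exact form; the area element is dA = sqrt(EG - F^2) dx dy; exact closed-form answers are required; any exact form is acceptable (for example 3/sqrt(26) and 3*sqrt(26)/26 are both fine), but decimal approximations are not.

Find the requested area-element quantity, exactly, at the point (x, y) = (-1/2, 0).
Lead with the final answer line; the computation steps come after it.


Answer: sqrt(EG - F^2) = sqrt(41)/4

E = 1, F = 0, G = 41/16; EG - F^2 = 41/16


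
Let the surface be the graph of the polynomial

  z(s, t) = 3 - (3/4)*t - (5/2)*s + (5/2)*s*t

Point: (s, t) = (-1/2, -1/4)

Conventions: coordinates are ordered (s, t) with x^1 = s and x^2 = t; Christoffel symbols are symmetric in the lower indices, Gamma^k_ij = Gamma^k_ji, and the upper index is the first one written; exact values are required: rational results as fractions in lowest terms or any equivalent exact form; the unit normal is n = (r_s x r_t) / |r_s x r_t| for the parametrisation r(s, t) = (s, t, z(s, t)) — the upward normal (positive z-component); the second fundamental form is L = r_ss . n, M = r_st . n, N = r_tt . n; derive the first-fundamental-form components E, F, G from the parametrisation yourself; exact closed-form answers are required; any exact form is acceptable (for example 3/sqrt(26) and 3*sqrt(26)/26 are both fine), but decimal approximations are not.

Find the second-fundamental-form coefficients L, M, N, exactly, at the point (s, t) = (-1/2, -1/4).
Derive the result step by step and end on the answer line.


z_s = -25/8, z_t = -2, z_ss = 0, z_st = 5/2, z_tt = 0
E = 689/64, F = 25/4, G = 5; answer radicand W^2 = 945/64
unnormalised second-form numerators: l = 0, m = 5/2, n = 0; L = l/sqrt(945/64), and similarly M = m/sqrt(W^2), N = n/sqrt(W^2)

Answer: L = 0, M = 4*sqrt(105)/63, N = 0


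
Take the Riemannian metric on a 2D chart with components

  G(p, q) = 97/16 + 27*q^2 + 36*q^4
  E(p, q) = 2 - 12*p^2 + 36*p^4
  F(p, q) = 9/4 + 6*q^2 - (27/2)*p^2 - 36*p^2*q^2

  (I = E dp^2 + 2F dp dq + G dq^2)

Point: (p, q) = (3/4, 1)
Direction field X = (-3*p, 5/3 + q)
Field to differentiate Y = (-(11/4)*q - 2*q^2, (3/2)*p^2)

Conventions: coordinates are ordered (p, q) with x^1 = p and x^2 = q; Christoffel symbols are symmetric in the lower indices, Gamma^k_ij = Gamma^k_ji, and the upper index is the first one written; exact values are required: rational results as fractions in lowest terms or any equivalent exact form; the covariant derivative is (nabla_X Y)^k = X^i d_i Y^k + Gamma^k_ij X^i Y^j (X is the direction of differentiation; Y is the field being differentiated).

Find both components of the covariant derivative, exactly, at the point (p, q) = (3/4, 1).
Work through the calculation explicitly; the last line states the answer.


E = 425/64, F = -627/32, G = 1105/16 at the point
E_p = 171/4, E_q = 0, F_p = -297/4, F_q = -57/2, G_p = 0, G_q = 198
EG - F^2 = 4781/64;  g^inv = (64/4781) * [[1105/16, 627/32], [627/32, 425/64]]
first-kind symbols [ij,l] = (1/2)(d_i g_jl + d_j g_il - d_l g_ij): [pp,p] = E_p/2 = 171/8, [pp,q] = F_p - E_q/2 = -297/4, [pq,p] = E_q/2 = 0, [pq,q] = G_p/2 = 0, [qq,p] = F_q - G_p/2 = -57/2, [qq,q] = G_q/2 = 99
Gamma^p_ij = (G*[ij,p] - F*[ij,q])/(EG - F^2), Gamma^q_ij = (E*[ij,q] - F*[ij,p])/(EG - F^2)
Gamma_ppp = 1368/4781, Gamma_ppq = 0, Gamma_pqq = -1824/4781, Gamma_qpp = -4752/4781, Gamma_qpq = 0, Gamma_qqq = 6336/4781
X = (-9/4, 8/3), Y = (-19/4, 27/32) at the point

Answer: (nabla_X Y)^p = -151083/9562, (nabla_X Y)^q = -971757/76496
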